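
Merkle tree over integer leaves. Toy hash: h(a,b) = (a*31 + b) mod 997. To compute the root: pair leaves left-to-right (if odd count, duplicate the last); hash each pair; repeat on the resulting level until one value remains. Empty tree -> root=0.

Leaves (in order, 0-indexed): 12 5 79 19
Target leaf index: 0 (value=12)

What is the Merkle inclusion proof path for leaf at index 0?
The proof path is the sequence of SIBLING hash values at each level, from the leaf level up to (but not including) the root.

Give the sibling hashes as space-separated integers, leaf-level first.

L0 (leaves): [12, 5, 79, 19], target index=0
L1: h(12,5)=(12*31+5)%997=377 [pair 0] h(79,19)=(79*31+19)%997=474 [pair 1] -> [377, 474]
  Sibling for proof at L0: 5
L2: h(377,474)=(377*31+474)%997=197 [pair 0] -> [197]
  Sibling for proof at L1: 474
Root: 197
Proof path (sibling hashes from leaf to root): [5, 474]

Answer: 5 474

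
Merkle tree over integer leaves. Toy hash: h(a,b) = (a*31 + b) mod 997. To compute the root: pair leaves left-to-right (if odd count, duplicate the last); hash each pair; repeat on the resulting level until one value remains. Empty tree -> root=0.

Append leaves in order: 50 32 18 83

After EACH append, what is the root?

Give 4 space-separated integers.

Answer: 50 585 765 830

Derivation:
After append 50 (leaves=[50]):
  L0: [50]
  root=50
After append 32 (leaves=[50, 32]):
  L0: [50, 32]
  L1: h(50,32)=(50*31+32)%997=585 -> [585]
  root=585
After append 18 (leaves=[50, 32, 18]):
  L0: [50, 32, 18]
  L1: h(50,32)=(50*31+32)%997=585 h(18,18)=(18*31+18)%997=576 -> [585, 576]
  L2: h(585,576)=(585*31+576)%997=765 -> [765]
  root=765
After append 83 (leaves=[50, 32, 18, 83]):
  L0: [50, 32, 18, 83]
  L1: h(50,32)=(50*31+32)%997=585 h(18,83)=(18*31+83)%997=641 -> [585, 641]
  L2: h(585,641)=(585*31+641)%997=830 -> [830]
  root=830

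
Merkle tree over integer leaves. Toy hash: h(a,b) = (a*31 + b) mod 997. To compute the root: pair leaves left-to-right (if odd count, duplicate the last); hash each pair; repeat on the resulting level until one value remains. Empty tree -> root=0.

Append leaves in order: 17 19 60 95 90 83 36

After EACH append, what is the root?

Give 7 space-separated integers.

Answer: 17 546 900 935 508 284 557

Derivation:
After append 17 (leaves=[17]):
  L0: [17]
  root=17
After append 19 (leaves=[17, 19]):
  L0: [17, 19]
  L1: h(17,19)=(17*31+19)%997=546 -> [546]
  root=546
After append 60 (leaves=[17, 19, 60]):
  L0: [17, 19, 60]
  L1: h(17,19)=(17*31+19)%997=546 h(60,60)=(60*31+60)%997=923 -> [546, 923]
  L2: h(546,923)=(546*31+923)%997=900 -> [900]
  root=900
After append 95 (leaves=[17, 19, 60, 95]):
  L0: [17, 19, 60, 95]
  L1: h(17,19)=(17*31+19)%997=546 h(60,95)=(60*31+95)%997=958 -> [546, 958]
  L2: h(546,958)=(546*31+958)%997=935 -> [935]
  root=935
After append 90 (leaves=[17, 19, 60, 95, 90]):
  L0: [17, 19, 60, 95, 90]
  L1: h(17,19)=(17*31+19)%997=546 h(60,95)=(60*31+95)%997=958 h(90,90)=(90*31+90)%997=886 -> [546, 958, 886]
  L2: h(546,958)=(546*31+958)%997=935 h(886,886)=(886*31+886)%997=436 -> [935, 436]
  L3: h(935,436)=(935*31+436)%997=508 -> [508]
  root=508
After append 83 (leaves=[17, 19, 60, 95, 90, 83]):
  L0: [17, 19, 60, 95, 90, 83]
  L1: h(17,19)=(17*31+19)%997=546 h(60,95)=(60*31+95)%997=958 h(90,83)=(90*31+83)%997=879 -> [546, 958, 879]
  L2: h(546,958)=(546*31+958)%997=935 h(879,879)=(879*31+879)%997=212 -> [935, 212]
  L3: h(935,212)=(935*31+212)%997=284 -> [284]
  root=284
After append 36 (leaves=[17, 19, 60, 95, 90, 83, 36]):
  L0: [17, 19, 60, 95, 90, 83, 36]
  L1: h(17,19)=(17*31+19)%997=546 h(60,95)=(60*31+95)%997=958 h(90,83)=(90*31+83)%997=879 h(36,36)=(36*31+36)%997=155 -> [546, 958, 879, 155]
  L2: h(546,958)=(546*31+958)%997=935 h(879,155)=(879*31+155)%997=485 -> [935, 485]
  L3: h(935,485)=(935*31+485)%997=557 -> [557]
  root=557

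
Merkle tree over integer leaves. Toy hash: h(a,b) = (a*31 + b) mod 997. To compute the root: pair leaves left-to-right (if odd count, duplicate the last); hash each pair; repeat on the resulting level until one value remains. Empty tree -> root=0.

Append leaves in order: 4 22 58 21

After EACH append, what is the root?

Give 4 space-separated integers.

After append 4 (leaves=[4]):
  L0: [4]
  root=4
After append 22 (leaves=[4, 22]):
  L0: [4, 22]
  L1: h(4,22)=(4*31+22)%997=146 -> [146]
  root=146
After append 58 (leaves=[4, 22, 58]):
  L0: [4, 22, 58]
  L1: h(4,22)=(4*31+22)%997=146 h(58,58)=(58*31+58)%997=859 -> [146, 859]
  L2: h(146,859)=(146*31+859)%997=400 -> [400]
  root=400
After append 21 (leaves=[4, 22, 58, 21]):
  L0: [4, 22, 58, 21]
  L1: h(4,22)=(4*31+22)%997=146 h(58,21)=(58*31+21)%997=822 -> [146, 822]
  L2: h(146,822)=(146*31+822)%997=363 -> [363]
  root=363

Answer: 4 146 400 363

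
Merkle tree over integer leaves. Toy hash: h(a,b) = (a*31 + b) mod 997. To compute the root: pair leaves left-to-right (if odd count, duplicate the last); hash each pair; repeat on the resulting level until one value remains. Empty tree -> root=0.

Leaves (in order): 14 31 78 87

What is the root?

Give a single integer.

L0: [14, 31, 78, 87]
L1: h(14,31)=(14*31+31)%997=465 h(78,87)=(78*31+87)%997=511 -> [465, 511]
L2: h(465,511)=(465*31+511)%997=968 -> [968]

Answer: 968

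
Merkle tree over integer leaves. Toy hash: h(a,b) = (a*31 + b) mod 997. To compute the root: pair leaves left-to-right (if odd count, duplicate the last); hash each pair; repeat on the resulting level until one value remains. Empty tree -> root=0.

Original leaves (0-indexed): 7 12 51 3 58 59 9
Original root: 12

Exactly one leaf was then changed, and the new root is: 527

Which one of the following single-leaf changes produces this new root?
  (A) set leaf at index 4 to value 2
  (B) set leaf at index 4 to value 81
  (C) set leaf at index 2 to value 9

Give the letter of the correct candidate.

Original leaves: [7, 12, 51, 3, 58, 59, 9]
Target new root: 527
Try each candidate change and compute the resulting root:
Candidate A: set leaf[4] = 2 -> leaves = [7, 12, 51, 3, 2, 59, 9]
  L0: [7, 12, 51, 3, 2, 59, 9]
  L1: h(7,12)=(7*31+12)%997=229 h(51,3)=(51*31+3)%997=587 h(2,59)=(2*31+59)%997=121 h(9,9)=(9*31+9)%997=288 -> [229, 587, 121, 288]
  L2: h(229,587)=(229*31+587)%997=707 h(121,288)=(121*31+288)%997=51 -> [707, 51]
  L3: h(707,51)=(707*31+51)%997=34 -> [34]
  root = 34 != target 527
Candidate B: set leaf[4] = 81 -> leaves = [7, 12, 51, 3, 81, 59, 9]
  L0: [7, 12, 51, 3, 81, 59, 9]
  L1: h(7,12)=(7*31+12)%997=229 h(51,3)=(51*31+3)%997=587 h(81,59)=(81*31+59)%997=576 h(9,9)=(9*31+9)%997=288 -> [229, 587, 576, 288]
  L2: h(229,587)=(229*31+587)%997=707 h(576,288)=(576*31+288)%997=198 -> [707, 198]
  L3: h(707,198)=(707*31+198)%997=181 -> [181]
  root = 181 != target 527
Candidate C: set leaf[2] = 9 -> leaves = [7, 12, 9, 3, 58, 59, 9]
  L0: [7, 12, 9, 3, 58, 59, 9]
  L1: h(7,12)=(7*31+12)%997=229 h(9,3)=(9*31+3)%997=282 h(58,59)=(58*31+59)%997=860 h(9,9)=(9*31+9)%997=288 -> [229, 282, 860, 288]
  L2: h(229,282)=(229*31+282)%997=402 h(860,288)=(860*31+288)%997=29 -> [402, 29]
  L3: h(402,29)=(402*31+29)%997=527 -> [527]
  root = 527 == target 527  ** MATCH **
Candidate C produces the target root.

Answer: C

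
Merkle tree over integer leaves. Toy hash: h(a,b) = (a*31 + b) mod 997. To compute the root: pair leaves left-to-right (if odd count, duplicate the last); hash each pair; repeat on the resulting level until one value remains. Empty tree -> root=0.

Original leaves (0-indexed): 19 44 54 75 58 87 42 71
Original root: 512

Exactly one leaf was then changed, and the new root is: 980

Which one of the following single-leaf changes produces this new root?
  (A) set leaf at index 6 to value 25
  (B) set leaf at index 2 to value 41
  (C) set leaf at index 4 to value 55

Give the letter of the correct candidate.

Original leaves: [19, 44, 54, 75, 58, 87, 42, 71]
Target new root: 980
Try each candidate change and compute the resulting root:
Candidate A: set leaf[6] = 25 -> leaves = [19, 44, 54, 75, 58, 87, 25, 71]
  L0: [19, 44, 54, 75, 58, 87, 25, 71]
  L1: h(19,44)=(19*31+44)%997=633 h(54,75)=(54*31+75)%997=752 h(58,87)=(58*31+87)%997=888 h(25,71)=(25*31+71)%997=846 -> [633, 752, 888, 846]
  L2: h(633,752)=(633*31+752)%997=435 h(888,846)=(888*31+846)%997=458 -> [435, 458]
  L3: h(435,458)=(435*31+458)%997=982 -> [982]
  root = 982 != target 980
Candidate B: set leaf[2] = 41 -> leaves = [19, 44, 41, 75, 58, 87, 42, 71]
  L0: [19, 44, 41, 75, 58, 87, 42, 71]
  L1: h(19,44)=(19*31+44)%997=633 h(41,75)=(41*31+75)%997=349 h(58,87)=(58*31+87)%997=888 h(42,71)=(42*31+71)%997=376 -> [633, 349, 888, 376]
  L2: h(633,349)=(633*31+349)%997=32 h(888,376)=(888*31+376)%997=985 -> [32, 985]
  L3: h(32,985)=(32*31+985)%997=980 -> [980]
  root = 980 == target 980  ** MATCH **
Candidate C: set leaf[4] = 55 -> leaves = [19, 44, 54, 75, 55, 87, 42, 71]
  L0: [19, 44, 54, 75, 55, 87, 42, 71]
  L1: h(19,44)=(19*31+44)%997=633 h(54,75)=(54*31+75)%997=752 h(55,87)=(55*31+87)%997=795 h(42,71)=(42*31+71)%997=376 -> [633, 752, 795, 376]
  L2: h(633,752)=(633*31+752)%997=435 h(795,376)=(795*31+376)%997=96 -> [435, 96]
  L3: h(435,96)=(435*31+96)%997=620 -> [620]
  root = 620 != target 980
Candidate B produces the target root.

Answer: B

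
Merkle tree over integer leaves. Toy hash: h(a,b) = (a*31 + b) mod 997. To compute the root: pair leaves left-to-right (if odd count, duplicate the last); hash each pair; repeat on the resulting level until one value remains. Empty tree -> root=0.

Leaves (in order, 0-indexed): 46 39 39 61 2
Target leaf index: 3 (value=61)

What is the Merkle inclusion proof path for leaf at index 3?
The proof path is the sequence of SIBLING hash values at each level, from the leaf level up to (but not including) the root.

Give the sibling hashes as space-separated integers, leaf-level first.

Answer: 39 468 54

Derivation:
L0 (leaves): [46, 39, 39, 61, 2], target index=3
L1: h(46,39)=(46*31+39)%997=468 [pair 0] h(39,61)=(39*31+61)%997=273 [pair 1] h(2,2)=(2*31+2)%997=64 [pair 2] -> [468, 273, 64]
  Sibling for proof at L0: 39
L2: h(468,273)=(468*31+273)%997=823 [pair 0] h(64,64)=(64*31+64)%997=54 [pair 1] -> [823, 54]
  Sibling for proof at L1: 468
L3: h(823,54)=(823*31+54)%997=642 [pair 0] -> [642]
  Sibling for proof at L2: 54
Root: 642
Proof path (sibling hashes from leaf to root): [39, 468, 54]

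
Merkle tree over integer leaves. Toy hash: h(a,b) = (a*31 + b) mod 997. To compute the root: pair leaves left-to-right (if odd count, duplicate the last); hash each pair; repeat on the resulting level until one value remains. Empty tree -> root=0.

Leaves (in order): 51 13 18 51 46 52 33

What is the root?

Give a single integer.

Answer: 393

Derivation:
L0: [51, 13, 18, 51, 46, 52, 33]
L1: h(51,13)=(51*31+13)%997=597 h(18,51)=(18*31+51)%997=609 h(46,52)=(46*31+52)%997=481 h(33,33)=(33*31+33)%997=59 -> [597, 609, 481, 59]
L2: h(597,609)=(597*31+609)%997=173 h(481,59)=(481*31+59)%997=15 -> [173, 15]
L3: h(173,15)=(173*31+15)%997=393 -> [393]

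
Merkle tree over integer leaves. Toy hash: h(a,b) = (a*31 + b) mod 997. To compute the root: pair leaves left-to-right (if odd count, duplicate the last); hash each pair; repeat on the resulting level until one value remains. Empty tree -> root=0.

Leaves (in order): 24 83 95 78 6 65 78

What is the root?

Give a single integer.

L0: [24, 83, 95, 78, 6, 65, 78]
L1: h(24,83)=(24*31+83)%997=827 h(95,78)=(95*31+78)%997=32 h(6,65)=(6*31+65)%997=251 h(78,78)=(78*31+78)%997=502 -> [827, 32, 251, 502]
L2: h(827,32)=(827*31+32)%997=744 h(251,502)=(251*31+502)%997=307 -> [744, 307]
L3: h(744,307)=(744*31+307)%997=440 -> [440]

Answer: 440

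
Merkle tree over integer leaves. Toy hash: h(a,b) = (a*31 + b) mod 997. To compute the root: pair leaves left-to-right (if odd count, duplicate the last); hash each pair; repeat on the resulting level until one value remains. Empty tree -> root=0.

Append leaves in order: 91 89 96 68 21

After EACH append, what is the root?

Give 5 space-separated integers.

Answer: 91 916 561 533 141

Derivation:
After append 91 (leaves=[91]):
  L0: [91]
  root=91
After append 89 (leaves=[91, 89]):
  L0: [91, 89]
  L1: h(91,89)=(91*31+89)%997=916 -> [916]
  root=916
After append 96 (leaves=[91, 89, 96]):
  L0: [91, 89, 96]
  L1: h(91,89)=(91*31+89)%997=916 h(96,96)=(96*31+96)%997=81 -> [916, 81]
  L2: h(916,81)=(916*31+81)%997=561 -> [561]
  root=561
After append 68 (leaves=[91, 89, 96, 68]):
  L0: [91, 89, 96, 68]
  L1: h(91,89)=(91*31+89)%997=916 h(96,68)=(96*31+68)%997=53 -> [916, 53]
  L2: h(916,53)=(916*31+53)%997=533 -> [533]
  root=533
After append 21 (leaves=[91, 89, 96, 68, 21]):
  L0: [91, 89, 96, 68, 21]
  L1: h(91,89)=(91*31+89)%997=916 h(96,68)=(96*31+68)%997=53 h(21,21)=(21*31+21)%997=672 -> [916, 53, 672]
  L2: h(916,53)=(916*31+53)%997=533 h(672,672)=(672*31+672)%997=567 -> [533, 567]
  L3: h(533,567)=(533*31+567)%997=141 -> [141]
  root=141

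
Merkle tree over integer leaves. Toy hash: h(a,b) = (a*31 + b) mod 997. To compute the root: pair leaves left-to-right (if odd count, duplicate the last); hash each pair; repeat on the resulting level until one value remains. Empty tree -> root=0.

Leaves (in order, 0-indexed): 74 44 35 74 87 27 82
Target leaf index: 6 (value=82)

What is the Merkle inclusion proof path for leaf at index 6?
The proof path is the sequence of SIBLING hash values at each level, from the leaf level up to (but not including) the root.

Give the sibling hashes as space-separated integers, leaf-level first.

L0 (leaves): [74, 44, 35, 74, 87, 27, 82], target index=6
L1: h(74,44)=(74*31+44)%997=344 [pair 0] h(35,74)=(35*31+74)%997=162 [pair 1] h(87,27)=(87*31+27)%997=730 [pair 2] h(82,82)=(82*31+82)%997=630 [pair 3] -> [344, 162, 730, 630]
  Sibling for proof at L0: 82
L2: h(344,162)=(344*31+162)%997=856 [pair 0] h(730,630)=(730*31+630)%997=329 [pair 1] -> [856, 329]
  Sibling for proof at L1: 730
L3: h(856,329)=(856*31+329)%997=943 [pair 0] -> [943]
  Sibling for proof at L2: 856
Root: 943
Proof path (sibling hashes from leaf to root): [82, 730, 856]

Answer: 82 730 856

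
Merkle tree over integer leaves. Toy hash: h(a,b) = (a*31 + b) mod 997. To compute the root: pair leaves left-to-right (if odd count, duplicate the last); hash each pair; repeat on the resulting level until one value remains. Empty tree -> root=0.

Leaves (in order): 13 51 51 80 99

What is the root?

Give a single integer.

L0: [13, 51, 51, 80, 99]
L1: h(13,51)=(13*31+51)%997=454 h(51,80)=(51*31+80)%997=664 h(99,99)=(99*31+99)%997=177 -> [454, 664, 177]
L2: h(454,664)=(454*31+664)%997=780 h(177,177)=(177*31+177)%997=679 -> [780, 679]
L3: h(780,679)=(780*31+679)%997=931 -> [931]

Answer: 931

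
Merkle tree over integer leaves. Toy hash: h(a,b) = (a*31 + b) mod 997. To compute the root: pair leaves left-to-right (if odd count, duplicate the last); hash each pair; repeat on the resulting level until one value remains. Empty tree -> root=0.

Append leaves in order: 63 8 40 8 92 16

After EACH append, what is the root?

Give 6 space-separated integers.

Answer: 63 964 257 225 486 48

Derivation:
After append 63 (leaves=[63]):
  L0: [63]
  root=63
After append 8 (leaves=[63, 8]):
  L0: [63, 8]
  L1: h(63,8)=(63*31+8)%997=964 -> [964]
  root=964
After append 40 (leaves=[63, 8, 40]):
  L0: [63, 8, 40]
  L1: h(63,8)=(63*31+8)%997=964 h(40,40)=(40*31+40)%997=283 -> [964, 283]
  L2: h(964,283)=(964*31+283)%997=257 -> [257]
  root=257
After append 8 (leaves=[63, 8, 40, 8]):
  L0: [63, 8, 40, 8]
  L1: h(63,8)=(63*31+8)%997=964 h(40,8)=(40*31+8)%997=251 -> [964, 251]
  L2: h(964,251)=(964*31+251)%997=225 -> [225]
  root=225
After append 92 (leaves=[63, 8, 40, 8, 92]):
  L0: [63, 8, 40, 8, 92]
  L1: h(63,8)=(63*31+8)%997=964 h(40,8)=(40*31+8)%997=251 h(92,92)=(92*31+92)%997=950 -> [964, 251, 950]
  L2: h(964,251)=(964*31+251)%997=225 h(950,950)=(950*31+950)%997=490 -> [225, 490]
  L3: h(225,490)=(225*31+490)%997=486 -> [486]
  root=486
After append 16 (leaves=[63, 8, 40, 8, 92, 16]):
  L0: [63, 8, 40, 8, 92, 16]
  L1: h(63,8)=(63*31+8)%997=964 h(40,8)=(40*31+8)%997=251 h(92,16)=(92*31+16)%997=874 -> [964, 251, 874]
  L2: h(964,251)=(964*31+251)%997=225 h(874,874)=(874*31+874)%997=52 -> [225, 52]
  L3: h(225,52)=(225*31+52)%997=48 -> [48]
  root=48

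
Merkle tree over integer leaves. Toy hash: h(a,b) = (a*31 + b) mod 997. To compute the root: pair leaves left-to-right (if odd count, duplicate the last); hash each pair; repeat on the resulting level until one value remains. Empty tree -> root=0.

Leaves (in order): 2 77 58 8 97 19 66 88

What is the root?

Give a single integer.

Answer: 363

Derivation:
L0: [2, 77, 58, 8, 97, 19, 66, 88]
L1: h(2,77)=(2*31+77)%997=139 h(58,8)=(58*31+8)%997=809 h(97,19)=(97*31+19)%997=35 h(66,88)=(66*31+88)%997=140 -> [139, 809, 35, 140]
L2: h(139,809)=(139*31+809)%997=133 h(35,140)=(35*31+140)%997=228 -> [133, 228]
L3: h(133,228)=(133*31+228)%997=363 -> [363]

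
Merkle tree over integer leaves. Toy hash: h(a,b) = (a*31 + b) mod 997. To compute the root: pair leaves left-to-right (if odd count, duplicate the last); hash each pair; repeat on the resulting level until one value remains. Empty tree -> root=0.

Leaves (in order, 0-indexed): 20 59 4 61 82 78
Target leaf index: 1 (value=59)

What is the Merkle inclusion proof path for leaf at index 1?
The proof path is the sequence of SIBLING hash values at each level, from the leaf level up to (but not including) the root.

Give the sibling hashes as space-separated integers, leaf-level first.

L0 (leaves): [20, 59, 4, 61, 82, 78], target index=1
L1: h(20,59)=(20*31+59)%997=679 [pair 0] h(4,61)=(4*31+61)%997=185 [pair 1] h(82,78)=(82*31+78)%997=626 [pair 2] -> [679, 185, 626]
  Sibling for proof at L0: 20
L2: h(679,185)=(679*31+185)%997=297 [pair 0] h(626,626)=(626*31+626)%997=92 [pair 1] -> [297, 92]
  Sibling for proof at L1: 185
L3: h(297,92)=(297*31+92)%997=326 [pair 0] -> [326]
  Sibling for proof at L2: 92
Root: 326
Proof path (sibling hashes from leaf to root): [20, 185, 92]

Answer: 20 185 92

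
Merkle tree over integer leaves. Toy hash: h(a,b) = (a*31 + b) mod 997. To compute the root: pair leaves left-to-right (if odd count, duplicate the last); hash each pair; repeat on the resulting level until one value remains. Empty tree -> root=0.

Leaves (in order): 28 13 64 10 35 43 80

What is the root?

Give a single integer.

Answer: 827

Derivation:
L0: [28, 13, 64, 10, 35, 43, 80]
L1: h(28,13)=(28*31+13)%997=881 h(64,10)=(64*31+10)%997=0 h(35,43)=(35*31+43)%997=131 h(80,80)=(80*31+80)%997=566 -> [881, 0, 131, 566]
L2: h(881,0)=(881*31+0)%997=392 h(131,566)=(131*31+566)%997=639 -> [392, 639]
L3: h(392,639)=(392*31+639)%997=827 -> [827]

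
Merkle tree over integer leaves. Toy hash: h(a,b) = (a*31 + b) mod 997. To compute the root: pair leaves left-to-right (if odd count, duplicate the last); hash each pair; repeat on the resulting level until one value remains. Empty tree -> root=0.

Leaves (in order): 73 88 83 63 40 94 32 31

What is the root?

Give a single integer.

Answer: 574

Derivation:
L0: [73, 88, 83, 63, 40, 94, 32, 31]
L1: h(73,88)=(73*31+88)%997=357 h(83,63)=(83*31+63)%997=642 h(40,94)=(40*31+94)%997=337 h(32,31)=(32*31+31)%997=26 -> [357, 642, 337, 26]
L2: h(357,642)=(357*31+642)%997=742 h(337,26)=(337*31+26)%997=503 -> [742, 503]
L3: h(742,503)=(742*31+503)%997=574 -> [574]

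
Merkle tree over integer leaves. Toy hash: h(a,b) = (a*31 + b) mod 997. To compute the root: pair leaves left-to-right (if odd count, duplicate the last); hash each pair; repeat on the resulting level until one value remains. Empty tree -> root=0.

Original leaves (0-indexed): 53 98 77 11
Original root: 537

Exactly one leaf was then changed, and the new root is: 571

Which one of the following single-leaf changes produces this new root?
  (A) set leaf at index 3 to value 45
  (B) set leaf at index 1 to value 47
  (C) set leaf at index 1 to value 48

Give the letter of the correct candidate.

Original leaves: [53, 98, 77, 11]
Target new root: 571
Try each candidate change and compute the resulting root:
Candidate A: set leaf[3] = 45 -> leaves = [53, 98, 77, 45]
  L0: [53, 98, 77, 45]
  L1: h(53,98)=(53*31+98)%997=744 h(77,45)=(77*31+45)%997=438 -> [744, 438]
  L2: h(744,438)=(744*31+438)%997=571 -> [571]
  root = 571 == target 571  ** MATCH **
Candidate B: set leaf[1] = 47 -> leaves = [53, 47, 77, 11]
  L0: [53, 47, 77, 11]
  L1: h(53,47)=(53*31+47)%997=693 h(77,11)=(77*31+11)%997=404 -> [693, 404]
  L2: h(693,404)=(693*31+404)%997=950 -> [950]
  root = 950 != target 571
Candidate C: set leaf[1] = 48 -> leaves = [53, 48, 77, 11]
  L0: [53, 48, 77, 11]
  L1: h(53,48)=(53*31+48)%997=694 h(77,11)=(77*31+11)%997=404 -> [694, 404]
  L2: h(694,404)=(694*31+404)%997=981 -> [981]
  root = 981 != target 571
Candidate A produces the target root.

Answer: A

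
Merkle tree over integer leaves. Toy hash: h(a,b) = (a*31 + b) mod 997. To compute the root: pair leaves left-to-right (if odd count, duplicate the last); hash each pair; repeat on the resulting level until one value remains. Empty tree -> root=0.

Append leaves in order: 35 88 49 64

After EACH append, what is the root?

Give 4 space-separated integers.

After append 35 (leaves=[35]):
  L0: [35]
  root=35
After append 88 (leaves=[35, 88]):
  L0: [35, 88]
  L1: h(35,88)=(35*31+88)%997=176 -> [176]
  root=176
After append 49 (leaves=[35, 88, 49]):
  L0: [35, 88, 49]
  L1: h(35,88)=(35*31+88)%997=176 h(49,49)=(49*31+49)%997=571 -> [176, 571]
  L2: h(176,571)=(176*31+571)%997=45 -> [45]
  root=45
After append 64 (leaves=[35, 88, 49, 64]):
  L0: [35, 88, 49, 64]
  L1: h(35,88)=(35*31+88)%997=176 h(49,64)=(49*31+64)%997=586 -> [176, 586]
  L2: h(176,586)=(176*31+586)%997=60 -> [60]
  root=60

Answer: 35 176 45 60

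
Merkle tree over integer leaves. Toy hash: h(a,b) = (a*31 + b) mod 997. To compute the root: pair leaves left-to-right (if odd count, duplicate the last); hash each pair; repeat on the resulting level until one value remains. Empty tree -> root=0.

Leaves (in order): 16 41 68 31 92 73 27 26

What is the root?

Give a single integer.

L0: [16, 41, 68, 31, 92, 73, 27, 26]
L1: h(16,41)=(16*31+41)%997=537 h(68,31)=(68*31+31)%997=145 h(92,73)=(92*31+73)%997=931 h(27,26)=(27*31+26)%997=863 -> [537, 145, 931, 863]
L2: h(537,145)=(537*31+145)%997=840 h(931,863)=(931*31+863)%997=811 -> [840, 811]
L3: h(840,811)=(840*31+811)%997=929 -> [929]

Answer: 929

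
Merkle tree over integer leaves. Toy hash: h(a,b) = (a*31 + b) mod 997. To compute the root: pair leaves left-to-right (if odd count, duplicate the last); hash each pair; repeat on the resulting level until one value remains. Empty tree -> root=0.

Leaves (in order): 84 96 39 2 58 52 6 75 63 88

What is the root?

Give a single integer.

Answer: 592

Derivation:
L0: [84, 96, 39, 2, 58, 52, 6, 75, 63, 88]
L1: h(84,96)=(84*31+96)%997=706 h(39,2)=(39*31+2)%997=214 h(58,52)=(58*31+52)%997=853 h(6,75)=(6*31+75)%997=261 h(63,88)=(63*31+88)%997=47 -> [706, 214, 853, 261, 47]
L2: h(706,214)=(706*31+214)%997=166 h(853,261)=(853*31+261)%997=782 h(47,47)=(47*31+47)%997=507 -> [166, 782, 507]
L3: h(166,782)=(166*31+782)%997=943 h(507,507)=(507*31+507)%997=272 -> [943, 272]
L4: h(943,272)=(943*31+272)%997=592 -> [592]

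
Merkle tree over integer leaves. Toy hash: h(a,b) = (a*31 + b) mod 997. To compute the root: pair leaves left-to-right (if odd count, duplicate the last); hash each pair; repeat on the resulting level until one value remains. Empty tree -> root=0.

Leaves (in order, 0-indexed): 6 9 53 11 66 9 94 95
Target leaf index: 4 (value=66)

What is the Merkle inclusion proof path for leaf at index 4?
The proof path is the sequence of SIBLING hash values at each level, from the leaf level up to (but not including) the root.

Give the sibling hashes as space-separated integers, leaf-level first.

Answer: 9 18 720

Derivation:
L0 (leaves): [6, 9, 53, 11, 66, 9, 94, 95], target index=4
L1: h(6,9)=(6*31+9)%997=195 [pair 0] h(53,11)=(53*31+11)%997=657 [pair 1] h(66,9)=(66*31+9)%997=61 [pair 2] h(94,95)=(94*31+95)%997=18 [pair 3] -> [195, 657, 61, 18]
  Sibling for proof at L0: 9
L2: h(195,657)=(195*31+657)%997=720 [pair 0] h(61,18)=(61*31+18)%997=912 [pair 1] -> [720, 912]
  Sibling for proof at L1: 18
L3: h(720,912)=(720*31+912)%997=301 [pair 0] -> [301]
  Sibling for proof at L2: 720
Root: 301
Proof path (sibling hashes from leaf to root): [9, 18, 720]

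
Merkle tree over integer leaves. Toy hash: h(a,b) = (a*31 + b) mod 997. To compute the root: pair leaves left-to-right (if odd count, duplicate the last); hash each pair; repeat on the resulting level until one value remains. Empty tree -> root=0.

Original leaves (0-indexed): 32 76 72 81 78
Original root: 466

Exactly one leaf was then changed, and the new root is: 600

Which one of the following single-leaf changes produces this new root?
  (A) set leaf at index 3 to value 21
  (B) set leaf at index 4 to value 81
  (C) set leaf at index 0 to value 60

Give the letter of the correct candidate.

Original leaves: [32, 76, 72, 81, 78]
Target new root: 600
Try each candidate change and compute the resulting root:
Candidate A: set leaf[3] = 21 -> leaves = [32, 76, 72, 21, 78]
  L0: [32, 76, 72, 21, 78]
  L1: h(32,76)=(32*31+76)%997=71 h(72,21)=(72*31+21)%997=259 h(78,78)=(78*31+78)%997=502 -> [71, 259, 502]
  L2: h(71,259)=(71*31+259)%997=466 h(502,502)=(502*31+502)%997=112 -> [466, 112]
  L3: h(466,112)=(466*31+112)%997=600 -> [600]
  root = 600 == target 600  ** MATCH **
Candidate B: set leaf[4] = 81 -> leaves = [32, 76, 72, 81, 81]
  L0: [32, 76, 72, 81, 81]
  L1: h(32,76)=(32*31+76)%997=71 h(72,81)=(72*31+81)%997=319 h(81,81)=(81*31+81)%997=598 -> [71, 319, 598]
  L2: h(71,319)=(71*31+319)%997=526 h(598,598)=(598*31+598)%997=193 -> [526, 193]
  L3: h(526,193)=(526*31+193)%997=547 -> [547]
  root = 547 != target 600
Candidate C: set leaf[0] = 60 -> leaves = [60, 76, 72, 81, 78]
  L0: [60, 76, 72, 81, 78]
  L1: h(60,76)=(60*31+76)%997=939 h(72,81)=(72*31+81)%997=319 h(78,78)=(78*31+78)%997=502 -> [939, 319, 502]
  L2: h(939,319)=(939*31+319)%997=515 h(502,502)=(502*31+502)%997=112 -> [515, 112]
  L3: h(515,112)=(515*31+112)%997=125 -> [125]
  root = 125 != target 600
Candidate A produces the target root.

Answer: A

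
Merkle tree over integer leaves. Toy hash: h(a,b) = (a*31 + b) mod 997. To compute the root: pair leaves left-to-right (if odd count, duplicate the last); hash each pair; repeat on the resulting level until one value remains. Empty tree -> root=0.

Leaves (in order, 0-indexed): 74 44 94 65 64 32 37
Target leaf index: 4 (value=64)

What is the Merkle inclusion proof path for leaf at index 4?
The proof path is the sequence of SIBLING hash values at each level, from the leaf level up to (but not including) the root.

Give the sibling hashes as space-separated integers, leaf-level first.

L0 (leaves): [74, 44, 94, 65, 64, 32, 37], target index=4
L1: h(74,44)=(74*31+44)%997=344 [pair 0] h(94,65)=(94*31+65)%997=985 [pair 1] h(64,32)=(64*31+32)%997=22 [pair 2] h(37,37)=(37*31+37)%997=187 [pair 3] -> [344, 985, 22, 187]
  Sibling for proof at L0: 32
L2: h(344,985)=(344*31+985)%997=682 [pair 0] h(22,187)=(22*31+187)%997=869 [pair 1] -> [682, 869]
  Sibling for proof at L1: 187
L3: h(682,869)=(682*31+869)%997=77 [pair 0] -> [77]
  Sibling for proof at L2: 682
Root: 77
Proof path (sibling hashes from leaf to root): [32, 187, 682]

Answer: 32 187 682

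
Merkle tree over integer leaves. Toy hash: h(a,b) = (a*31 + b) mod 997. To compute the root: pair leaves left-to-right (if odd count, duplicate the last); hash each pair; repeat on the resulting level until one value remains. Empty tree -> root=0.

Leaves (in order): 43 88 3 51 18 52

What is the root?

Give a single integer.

L0: [43, 88, 3, 51, 18, 52]
L1: h(43,88)=(43*31+88)%997=424 h(3,51)=(3*31+51)%997=144 h(18,52)=(18*31+52)%997=610 -> [424, 144, 610]
L2: h(424,144)=(424*31+144)%997=327 h(610,610)=(610*31+610)%997=577 -> [327, 577]
L3: h(327,577)=(327*31+577)%997=744 -> [744]

Answer: 744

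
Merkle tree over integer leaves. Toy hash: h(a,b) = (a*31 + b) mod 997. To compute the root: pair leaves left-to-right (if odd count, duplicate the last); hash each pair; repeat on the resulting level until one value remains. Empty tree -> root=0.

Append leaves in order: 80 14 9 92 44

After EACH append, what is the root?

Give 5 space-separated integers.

After append 80 (leaves=[80]):
  L0: [80]
  root=80
After append 14 (leaves=[80, 14]):
  L0: [80, 14]
  L1: h(80,14)=(80*31+14)%997=500 -> [500]
  root=500
After append 9 (leaves=[80, 14, 9]):
  L0: [80, 14, 9]
  L1: h(80,14)=(80*31+14)%997=500 h(9,9)=(9*31+9)%997=288 -> [500, 288]
  L2: h(500,288)=(500*31+288)%997=833 -> [833]
  root=833
After append 92 (leaves=[80, 14, 9, 92]):
  L0: [80, 14, 9, 92]
  L1: h(80,14)=(80*31+14)%997=500 h(9,92)=(9*31+92)%997=371 -> [500, 371]
  L2: h(500,371)=(500*31+371)%997=916 -> [916]
  root=916
After append 44 (leaves=[80, 14, 9, 92, 44]):
  L0: [80, 14, 9, 92, 44]
  L1: h(80,14)=(80*31+14)%997=500 h(9,92)=(9*31+92)%997=371 h(44,44)=(44*31+44)%997=411 -> [500, 371, 411]
  L2: h(500,371)=(500*31+371)%997=916 h(411,411)=(411*31+411)%997=191 -> [916, 191]
  L3: h(916,191)=(916*31+191)%997=671 -> [671]
  root=671

Answer: 80 500 833 916 671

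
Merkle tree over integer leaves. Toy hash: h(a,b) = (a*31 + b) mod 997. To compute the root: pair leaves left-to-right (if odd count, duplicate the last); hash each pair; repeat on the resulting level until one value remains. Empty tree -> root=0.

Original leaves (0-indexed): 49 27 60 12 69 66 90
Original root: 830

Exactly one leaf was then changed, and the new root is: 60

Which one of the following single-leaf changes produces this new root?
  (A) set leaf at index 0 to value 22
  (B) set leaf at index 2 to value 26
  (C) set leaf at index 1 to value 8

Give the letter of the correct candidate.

Answer: B

Derivation:
Original leaves: [49, 27, 60, 12, 69, 66, 90]
Target new root: 60
Try each candidate change and compute the resulting root:
Candidate A: set leaf[0] = 22 -> leaves = [22, 27, 60, 12, 69, 66, 90]
  L0: [22, 27, 60, 12, 69, 66, 90]
  L1: h(22,27)=(22*31+27)%997=709 h(60,12)=(60*31+12)%997=875 h(69,66)=(69*31+66)%997=211 h(90,90)=(90*31+90)%997=886 -> [709, 875, 211, 886]
  L2: h(709,875)=(709*31+875)%997=920 h(211,886)=(211*31+886)%997=448 -> [920, 448]
  L3: h(920,448)=(920*31+448)%997=55 -> [55]
  root = 55 != target 60
Candidate B: set leaf[2] = 26 -> leaves = [49, 27, 26, 12, 69, 66, 90]
  L0: [49, 27, 26, 12, 69, 66, 90]
  L1: h(49,27)=(49*31+27)%997=549 h(26,12)=(26*31+12)%997=818 h(69,66)=(69*31+66)%997=211 h(90,90)=(90*31+90)%997=886 -> [549, 818, 211, 886]
  L2: h(549,818)=(549*31+818)%997=888 h(211,886)=(211*31+886)%997=448 -> [888, 448]
  L3: h(888,448)=(888*31+448)%997=60 -> [60]
  root = 60 == target 60  ** MATCH **
Candidate C: set leaf[1] = 8 -> leaves = [49, 8, 60, 12, 69, 66, 90]
  L0: [49, 8, 60, 12, 69, 66, 90]
  L1: h(49,8)=(49*31+8)%997=530 h(60,12)=(60*31+12)%997=875 h(69,66)=(69*31+66)%997=211 h(90,90)=(90*31+90)%997=886 -> [530, 875, 211, 886]
  L2: h(530,875)=(530*31+875)%997=356 h(211,886)=(211*31+886)%997=448 -> [356, 448]
  L3: h(356,448)=(356*31+448)%997=517 -> [517]
  root = 517 != target 60
Candidate B produces the target root.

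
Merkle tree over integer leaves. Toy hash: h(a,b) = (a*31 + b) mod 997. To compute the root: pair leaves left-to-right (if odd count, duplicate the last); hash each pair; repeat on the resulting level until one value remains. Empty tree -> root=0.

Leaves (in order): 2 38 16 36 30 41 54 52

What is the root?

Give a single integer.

Answer: 851

Derivation:
L0: [2, 38, 16, 36, 30, 41, 54, 52]
L1: h(2,38)=(2*31+38)%997=100 h(16,36)=(16*31+36)%997=532 h(30,41)=(30*31+41)%997=971 h(54,52)=(54*31+52)%997=729 -> [100, 532, 971, 729]
L2: h(100,532)=(100*31+532)%997=641 h(971,729)=(971*31+729)%997=920 -> [641, 920]
L3: h(641,920)=(641*31+920)%997=851 -> [851]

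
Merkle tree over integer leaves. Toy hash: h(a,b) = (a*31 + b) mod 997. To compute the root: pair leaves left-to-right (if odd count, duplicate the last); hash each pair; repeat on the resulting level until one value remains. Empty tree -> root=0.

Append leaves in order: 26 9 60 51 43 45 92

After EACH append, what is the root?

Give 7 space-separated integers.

After append 26 (leaves=[26]):
  L0: [26]
  root=26
After append 9 (leaves=[26, 9]):
  L0: [26, 9]
  L1: h(26,9)=(26*31+9)%997=815 -> [815]
  root=815
After append 60 (leaves=[26, 9, 60]):
  L0: [26, 9, 60]
  L1: h(26,9)=(26*31+9)%997=815 h(60,60)=(60*31+60)%997=923 -> [815, 923]
  L2: h(815,923)=(815*31+923)%997=266 -> [266]
  root=266
After append 51 (leaves=[26, 9, 60, 51]):
  L0: [26, 9, 60, 51]
  L1: h(26,9)=(26*31+9)%997=815 h(60,51)=(60*31+51)%997=914 -> [815, 914]
  L2: h(815,914)=(815*31+914)%997=257 -> [257]
  root=257
After append 43 (leaves=[26, 9, 60, 51, 43]):
  L0: [26, 9, 60, 51, 43]
  L1: h(26,9)=(26*31+9)%997=815 h(60,51)=(60*31+51)%997=914 h(43,43)=(43*31+43)%997=379 -> [815, 914, 379]
  L2: h(815,914)=(815*31+914)%997=257 h(379,379)=(379*31+379)%997=164 -> [257, 164]
  L3: h(257,164)=(257*31+164)%997=155 -> [155]
  root=155
After append 45 (leaves=[26, 9, 60, 51, 43, 45]):
  L0: [26, 9, 60, 51, 43, 45]
  L1: h(26,9)=(26*31+9)%997=815 h(60,51)=(60*31+51)%997=914 h(43,45)=(43*31+45)%997=381 -> [815, 914, 381]
  L2: h(815,914)=(815*31+914)%997=257 h(381,381)=(381*31+381)%997=228 -> [257, 228]
  L3: h(257,228)=(257*31+228)%997=219 -> [219]
  root=219
After append 92 (leaves=[26, 9, 60, 51, 43, 45, 92]):
  L0: [26, 9, 60, 51, 43, 45, 92]
  L1: h(26,9)=(26*31+9)%997=815 h(60,51)=(60*31+51)%997=914 h(43,45)=(43*31+45)%997=381 h(92,92)=(92*31+92)%997=950 -> [815, 914, 381, 950]
  L2: h(815,914)=(815*31+914)%997=257 h(381,950)=(381*31+950)%997=797 -> [257, 797]
  L3: h(257,797)=(257*31+797)%997=788 -> [788]
  root=788

Answer: 26 815 266 257 155 219 788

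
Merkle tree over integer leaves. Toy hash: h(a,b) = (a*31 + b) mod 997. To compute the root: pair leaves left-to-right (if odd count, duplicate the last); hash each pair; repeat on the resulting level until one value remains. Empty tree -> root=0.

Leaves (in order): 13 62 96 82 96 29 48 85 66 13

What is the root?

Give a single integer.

L0: [13, 62, 96, 82, 96, 29, 48, 85, 66, 13]
L1: h(13,62)=(13*31+62)%997=465 h(96,82)=(96*31+82)%997=67 h(96,29)=(96*31+29)%997=14 h(48,85)=(48*31+85)%997=576 h(66,13)=(66*31+13)%997=65 -> [465, 67, 14, 576, 65]
L2: h(465,67)=(465*31+67)%997=524 h(14,576)=(14*31+576)%997=13 h(65,65)=(65*31+65)%997=86 -> [524, 13, 86]
L3: h(524,13)=(524*31+13)%997=305 h(86,86)=(86*31+86)%997=758 -> [305, 758]
L4: h(305,758)=(305*31+758)%997=243 -> [243]

Answer: 243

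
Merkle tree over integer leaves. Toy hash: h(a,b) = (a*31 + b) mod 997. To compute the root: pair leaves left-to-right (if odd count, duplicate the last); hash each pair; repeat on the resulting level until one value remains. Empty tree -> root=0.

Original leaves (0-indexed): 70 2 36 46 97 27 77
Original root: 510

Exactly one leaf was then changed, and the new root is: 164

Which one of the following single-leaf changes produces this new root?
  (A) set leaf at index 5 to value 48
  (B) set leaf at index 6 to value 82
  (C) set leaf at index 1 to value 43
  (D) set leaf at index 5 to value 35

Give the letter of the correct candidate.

Answer: A

Derivation:
Original leaves: [70, 2, 36, 46, 97, 27, 77]
Target new root: 164
Try each candidate change and compute the resulting root:
Candidate A: set leaf[5] = 48 -> leaves = [70, 2, 36, 46, 97, 48, 77]
  L0: [70, 2, 36, 46, 97, 48, 77]
  L1: h(70,2)=(70*31+2)%997=178 h(36,46)=(36*31+46)%997=165 h(97,48)=(97*31+48)%997=64 h(77,77)=(77*31+77)%997=470 -> [178, 165, 64, 470]
  L2: h(178,165)=(178*31+165)%997=698 h(64,470)=(64*31+470)%997=460 -> [698, 460]
  L3: h(698,460)=(698*31+460)%997=164 -> [164]
  root = 164 == target 164  ** MATCH **
Candidate B: set leaf[6] = 82 -> leaves = [70, 2, 36, 46, 97, 27, 82]
  L0: [70, 2, 36, 46, 97, 27, 82]
  L1: h(70,2)=(70*31+2)%997=178 h(36,46)=(36*31+46)%997=165 h(97,27)=(97*31+27)%997=43 h(82,82)=(82*31+82)%997=630 -> [178, 165, 43, 630]
  L2: h(178,165)=(178*31+165)%997=698 h(43,630)=(43*31+630)%997=966 -> [698, 966]
  L3: h(698,966)=(698*31+966)%997=670 -> [670]
  root = 670 != target 164
Candidate C: set leaf[1] = 43 -> leaves = [70, 43, 36, 46, 97, 27, 77]
  L0: [70, 43, 36, 46, 97, 27, 77]
  L1: h(70,43)=(70*31+43)%997=219 h(36,46)=(36*31+46)%997=165 h(97,27)=(97*31+27)%997=43 h(77,77)=(77*31+77)%997=470 -> [219, 165, 43, 470]
  L2: h(219,165)=(219*31+165)%997=972 h(43,470)=(43*31+470)%997=806 -> [972, 806]
  L3: h(972,806)=(972*31+806)%997=31 -> [31]
  root = 31 != target 164
Candidate D: set leaf[5] = 35 -> leaves = [70, 2, 36, 46, 97, 35, 77]
  L0: [70, 2, 36, 46, 97, 35, 77]
  L1: h(70,2)=(70*31+2)%997=178 h(36,46)=(36*31+46)%997=165 h(97,35)=(97*31+35)%997=51 h(77,77)=(77*31+77)%997=470 -> [178, 165, 51, 470]
  L2: h(178,165)=(178*31+165)%997=698 h(51,470)=(51*31+470)%997=57 -> [698, 57]
  L3: h(698,57)=(698*31+57)%997=758 -> [758]
  root = 758 != target 164
Candidate A produces the target root.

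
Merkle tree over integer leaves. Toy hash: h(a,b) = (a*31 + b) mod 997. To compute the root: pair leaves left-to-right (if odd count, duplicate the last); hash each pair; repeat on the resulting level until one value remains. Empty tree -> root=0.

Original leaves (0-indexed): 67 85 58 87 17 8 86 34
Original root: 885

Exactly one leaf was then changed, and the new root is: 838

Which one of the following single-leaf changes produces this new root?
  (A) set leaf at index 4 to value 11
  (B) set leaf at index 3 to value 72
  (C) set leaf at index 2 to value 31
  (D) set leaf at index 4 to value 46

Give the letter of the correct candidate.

Original leaves: [67, 85, 58, 87, 17, 8, 86, 34]
Target new root: 838
Try each candidate change and compute the resulting root:
Candidate A: set leaf[4] = 11 -> leaves = [67, 85, 58, 87, 11, 8, 86, 34]
  L0: [67, 85, 58, 87, 11, 8, 86, 34]
  L1: h(67,85)=(67*31+85)%997=168 h(58,87)=(58*31+87)%997=888 h(11,8)=(11*31+8)%997=349 h(86,34)=(86*31+34)%997=706 -> [168, 888, 349, 706]
  L2: h(168,888)=(168*31+888)%997=114 h(349,706)=(349*31+706)%997=558 -> [114, 558]
  L3: h(114,558)=(114*31+558)%997=104 -> [104]
  root = 104 != target 838
Candidate B: set leaf[3] = 72 -> leaves = [67, 85, 58, 72, 17, 8, 86, 34]
  L0: [67, 85, 58, 72, 17, 8, 86, 34]
  L1: h(67,85)=(67*31+85)%997=168 h(58,72)=(58*31+72)%997=873 h(17,8)=(17*31+8)%997=535 h(86,34)=(86*31+34)%997=706 -> [168, 873, 535, 706]
  L2: h(168,873)=(168*31+873)%997=99 h(535,706)=(535*31+706)%997=342 -> [99, 342]
  L3: h(99,342)=(99*31+342)%997=420 -> [420]
  root = 420 != target 838
Candidate C: set leaf[2] = 31 -> leaves = [67, 85, 31, 87, 17, 8, 86, 34]
  L0: [67, 85, 31, 87, 17, 8, 86, 34]
  L1: h(67,85)=(67*31+85)%997=168 h(31,87)=(31*31+87)%997=51 h(17,8)=(17*31+8)%997=535 h(86,34)=(86*31+34)%997=706 -> [168, 51, 535, 706]
  L2: h(168,51)=(168*31+51)%997=274 h(535,706)=(535*31+706)%997=342 -> [274, 342]
  L3: h(274,342)=(274*31+342)%997=860 -> [860]
  root = 860 != target 838
Candidate D: set leaf[4] = 46 -> leaves = [67, 85, 58, 87, 46, 8, 86, 34]
  L0: [67, 85, 58, 87, 46, 8, 86, 34]
  L1: h(67,85)=(67*31+85)%997=168 h(58,87)=(58*31+87)%997=888 h(46,8)=(46*31+8)%997=437 h(86,34)=(86*31+34)%997=706 -> [168, 888, 437, 706]
  L2: h(168,888)=(168*31+888)%997=114 h(437,706)=(437*31+706)%997=295 -> [114, 295]
  L3: h(114,295)=(114*31+295)%997=838 -> [838]
  root = 838 == target 838  ** MATCH **
Candidate D produces the target root.

Answer: D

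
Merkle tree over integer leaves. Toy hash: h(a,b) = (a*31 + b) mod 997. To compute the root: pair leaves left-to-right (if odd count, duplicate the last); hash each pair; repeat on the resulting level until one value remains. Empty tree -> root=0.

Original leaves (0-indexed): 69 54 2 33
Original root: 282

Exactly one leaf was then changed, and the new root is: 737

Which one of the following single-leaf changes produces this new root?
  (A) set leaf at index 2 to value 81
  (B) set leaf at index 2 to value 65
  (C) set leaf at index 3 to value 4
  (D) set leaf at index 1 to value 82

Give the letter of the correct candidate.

Answer: A

Derivation:
Original leaves: [69, 54, 2, 33]
Target new root: 737
Try each candidate change and compute the resulting root:
Candidate A: set leaf[2] = 81 -> leaves = [69, 54, 81, 33]
  L0: [69, 54, 81, 33]
  L1: h(69,54)=(69*31+54)%997=199 h(81,33)=(81*31+33)%997=550 -> [199, 550]
  L2: h(199,550)=(199*31+550)%997=737 -> [737]
  root = 737 == target 737  ** MATCH **
Candidate B: set leaf[2] = 65 -> leaves = [69, 54, 65, 33]
  L0: [69, 54, 65, 33]
  L1: h(69,54)=(69*31+54)%997=199 h(65,33)=(65*31+33)%997=54 -> [199, 54]
  L2: h(199,54)=(199*31+54)%997=241 -> [241]
  root = 241 != target 737
Candidate C: set leaf[3] = 4 -> leaves = [69, 54, 2, 4]
  L0: [69, 54, 2, 4]
  L1: h(69,54)=(69*31+54)%997=199 h(2,4)=(2*31+4)%997=66 -> [199, 66]
  L2: h(199,66)=(199*31+66)%997=253 -> [253]
  root = 253 != target 737
Candidate D: set leaf[1] = 82 -> leaves = [69, 82, 2, 33]
  L0: [69, 82, 2, 33]
  L1: h(69,82)=(69*31+82)%997=227 h(2,33)=(2*31+33)%997=95 -> [227, 95]
  L2: h(227,95)=(227*31+95)%997=153 -> [153]
  root = 153 != target 737
Candidate A produces the target root.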